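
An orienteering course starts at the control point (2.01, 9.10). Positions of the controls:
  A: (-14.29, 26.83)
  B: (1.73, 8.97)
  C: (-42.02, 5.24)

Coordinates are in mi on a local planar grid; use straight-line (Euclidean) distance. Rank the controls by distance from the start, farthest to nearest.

Distance from the start at (2.01, 9.10) to each:
C (-42.02, 5.24): 44.2 mi
A (-14.29, 26.83): 24.1 mi
B (1.73, 8.97): 0.3 mi

C, A, B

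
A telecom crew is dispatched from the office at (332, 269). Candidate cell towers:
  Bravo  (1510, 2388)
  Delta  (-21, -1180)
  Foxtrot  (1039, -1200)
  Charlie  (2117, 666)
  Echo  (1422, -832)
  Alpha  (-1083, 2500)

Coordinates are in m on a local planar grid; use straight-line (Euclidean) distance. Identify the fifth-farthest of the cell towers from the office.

Distance to each, sorted:
Alpha: 2641.9 m
Bravo: 2424.4 m
Charlie: 1828.6 m
Foxtrot: 1630.3 m
Echo: 1549.3 m
Delta: 1491.4 m
The fifth-farthest is Echo at 1549.3 m.

Echo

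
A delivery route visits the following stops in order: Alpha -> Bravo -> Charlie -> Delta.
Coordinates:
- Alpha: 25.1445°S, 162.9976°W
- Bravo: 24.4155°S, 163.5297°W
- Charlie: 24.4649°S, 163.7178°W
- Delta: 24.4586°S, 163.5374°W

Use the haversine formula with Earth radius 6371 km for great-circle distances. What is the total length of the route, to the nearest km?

135 km

Leg distances:
Alpha→Bravo: 97.2 km  (cumulative 97.2 km)
Bravo→Charlie: 19.8 km  (cumulative 117.1 km)
Charlie→Delta: 18.3 km  (cumulative 135.3 km)
Total route length ≈ 135 km.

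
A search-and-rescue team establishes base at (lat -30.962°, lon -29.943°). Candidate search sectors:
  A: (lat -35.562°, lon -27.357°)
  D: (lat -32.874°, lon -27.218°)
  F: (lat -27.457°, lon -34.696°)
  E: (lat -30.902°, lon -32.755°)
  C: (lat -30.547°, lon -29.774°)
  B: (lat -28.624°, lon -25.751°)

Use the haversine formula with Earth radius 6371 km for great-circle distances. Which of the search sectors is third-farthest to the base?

Distance to each, sorted:
F: 603.8 km
A: 565.1 km
B: 480.8 km
D: 333.7 km
E: 268.3 km
C: 48.9 km
The third-farthest is B at 480.8 km.

B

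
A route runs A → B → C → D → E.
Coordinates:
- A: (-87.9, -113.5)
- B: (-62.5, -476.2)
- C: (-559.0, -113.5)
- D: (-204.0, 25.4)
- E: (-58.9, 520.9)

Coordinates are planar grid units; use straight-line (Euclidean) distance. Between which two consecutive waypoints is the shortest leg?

Leg distances:
A→B: 363.6
B→C: 614.9
C→D: 381.2
D→E: 516.3
The shortest leg is A–B at 363.6.

A–B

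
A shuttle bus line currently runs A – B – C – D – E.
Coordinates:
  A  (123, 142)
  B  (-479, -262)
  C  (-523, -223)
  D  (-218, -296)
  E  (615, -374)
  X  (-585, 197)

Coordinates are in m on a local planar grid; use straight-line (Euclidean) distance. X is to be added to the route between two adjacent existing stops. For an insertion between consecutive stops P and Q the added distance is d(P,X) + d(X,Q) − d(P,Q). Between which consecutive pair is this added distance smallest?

between A and B

Added distance for inserting X between each consecutive pair:
A–B: 456.2 m
B–C: 836.8 m
C–D: 725.5 m
D–E: 1106.9 m
Smallest added distance is 456.2 m, inserting between A and B.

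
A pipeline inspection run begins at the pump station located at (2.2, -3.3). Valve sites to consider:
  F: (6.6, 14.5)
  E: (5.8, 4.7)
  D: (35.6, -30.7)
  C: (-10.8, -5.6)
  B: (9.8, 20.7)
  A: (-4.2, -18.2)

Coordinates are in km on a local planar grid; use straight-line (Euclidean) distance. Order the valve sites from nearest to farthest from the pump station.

Distances from the pump station:
E (5.8, 4.7): 8.8 km
C (-10.8, -5.6): 13.2 km
A (-4.2, -18.2): 16.2 km
F (6.6, 14.5): 18.3 km
B (9.8, 20.7): 25.2 km
D (35.6, -30.7): 43.2 km

E, C, A, F, B, D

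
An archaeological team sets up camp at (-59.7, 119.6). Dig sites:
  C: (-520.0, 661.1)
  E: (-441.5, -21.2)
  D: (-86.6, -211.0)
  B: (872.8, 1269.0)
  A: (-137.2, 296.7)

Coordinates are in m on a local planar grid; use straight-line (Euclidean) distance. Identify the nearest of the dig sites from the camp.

Distance to each, sorted:
A: 193.3 m
D: 331.7 m
E: 406.9 m
C: 710.7 m
B: 1480.1 m
The nearest is A at 193.3 m.

A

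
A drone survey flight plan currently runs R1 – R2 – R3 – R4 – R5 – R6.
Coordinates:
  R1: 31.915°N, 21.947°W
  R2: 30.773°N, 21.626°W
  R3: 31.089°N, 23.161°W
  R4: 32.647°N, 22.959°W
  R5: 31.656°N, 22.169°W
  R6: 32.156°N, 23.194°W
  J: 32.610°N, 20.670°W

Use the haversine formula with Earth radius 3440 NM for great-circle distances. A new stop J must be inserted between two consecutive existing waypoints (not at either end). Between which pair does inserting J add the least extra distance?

Added distance for inserting J between each consecutive pair:
R1–R2: 127.2 NM
R2–R3: 195.8 NM
R3–R4: 178.1 NM
R4–R5: 139.3 NM
R5–R6: 165.9 NM
Smallest added distance is 127.2 NM, inserting between R1 and R2.

between R1 and R2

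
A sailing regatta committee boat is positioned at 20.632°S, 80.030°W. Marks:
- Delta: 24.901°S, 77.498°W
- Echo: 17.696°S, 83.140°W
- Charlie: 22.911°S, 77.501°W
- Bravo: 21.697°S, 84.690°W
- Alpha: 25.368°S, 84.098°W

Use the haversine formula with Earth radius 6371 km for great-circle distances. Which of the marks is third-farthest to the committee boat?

Bravo

Distances from the committee boat (20.632°S, 80.030°W):
Alpha: 671.2 km
Delta: 541.0 km
Bravo: 497.5 km
Echo: 461.8 km
Charlie: 363.9 km
The third-farthest is Bravo at 497.5 km.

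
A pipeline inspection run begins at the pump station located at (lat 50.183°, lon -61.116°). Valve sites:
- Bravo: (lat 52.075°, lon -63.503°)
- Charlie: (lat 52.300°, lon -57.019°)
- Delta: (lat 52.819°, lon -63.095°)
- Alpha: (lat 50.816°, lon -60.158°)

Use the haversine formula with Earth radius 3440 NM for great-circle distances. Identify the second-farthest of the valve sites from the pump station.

Distance to each, sorted:
Charlie: 199.6 NM
Delta: 174.7 NM
Bravo: 144.9 NM
Alpha: 52.8 NM
The second-farthest is Delta at 174.7 NM.

Delta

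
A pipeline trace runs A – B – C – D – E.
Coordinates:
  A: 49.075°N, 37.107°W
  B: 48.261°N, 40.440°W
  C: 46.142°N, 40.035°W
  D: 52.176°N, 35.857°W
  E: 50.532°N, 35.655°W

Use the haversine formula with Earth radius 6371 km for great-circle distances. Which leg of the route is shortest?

D–E

Leg distances:
A→B: 260.9 km
B→C: 237.6 km
C→D: 736.2 km
D→E: 183.3 km
The shortest leg is D–E at 183.3 km.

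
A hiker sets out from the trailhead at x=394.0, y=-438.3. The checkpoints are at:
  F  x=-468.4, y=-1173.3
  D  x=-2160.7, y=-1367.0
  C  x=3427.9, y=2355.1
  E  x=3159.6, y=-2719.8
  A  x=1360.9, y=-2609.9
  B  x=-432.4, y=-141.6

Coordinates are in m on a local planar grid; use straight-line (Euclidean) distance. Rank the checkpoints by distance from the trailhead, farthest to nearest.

C, E, D, A, F, B

Distance from the trailhead at x=394.0, y=-438.3 to each:
C x=3427.9, y=2355.1: 4124.0 m
E x=3159.6, y=-2719.8: 3585.2 m
D x=-2160.7, y=-1367.0: 2718.3 m
A x=1360.9, y=-2609.9: 2377.1 m
F x=-468.4, y=-1173.3: 1133.1 m
B x=-432.4, y=-141.6: 878.0 m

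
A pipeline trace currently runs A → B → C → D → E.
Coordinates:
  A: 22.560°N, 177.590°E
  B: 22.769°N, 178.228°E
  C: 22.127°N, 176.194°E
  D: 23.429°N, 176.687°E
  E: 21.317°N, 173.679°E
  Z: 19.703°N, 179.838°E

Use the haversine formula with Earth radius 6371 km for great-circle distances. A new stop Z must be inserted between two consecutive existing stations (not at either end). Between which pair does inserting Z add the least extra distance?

between B and C

Added distance for inserting Z between each consecutive pair:
A–B: 704.1 km
B–C: 623.3 km
C–D: 838.3 km
D–E: 804.7 km
Smallest added distance is 623.3 km, inserting between B and C.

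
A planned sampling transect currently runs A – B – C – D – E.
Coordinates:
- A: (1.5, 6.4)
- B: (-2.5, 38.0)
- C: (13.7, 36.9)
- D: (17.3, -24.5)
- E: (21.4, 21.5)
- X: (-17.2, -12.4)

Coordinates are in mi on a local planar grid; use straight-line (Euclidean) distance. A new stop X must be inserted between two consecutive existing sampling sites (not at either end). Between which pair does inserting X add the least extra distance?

between C and D

Added distance for inserting X between each consecutive pair:
A–B: 47.2 mi
B–C: 94.4 mi
C–D: 33.2 mi
D–E: 41.8 mi
Smallest added distance is 33.2 mi, inserting between C and D.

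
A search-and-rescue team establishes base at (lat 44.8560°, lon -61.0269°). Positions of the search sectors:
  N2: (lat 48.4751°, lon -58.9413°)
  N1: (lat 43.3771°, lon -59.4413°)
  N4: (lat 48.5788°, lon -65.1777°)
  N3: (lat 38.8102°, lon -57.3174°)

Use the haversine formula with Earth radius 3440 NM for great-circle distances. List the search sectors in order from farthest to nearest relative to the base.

Distance from the base at (lat 44.8560°, lon -61.0269°) to each:
N3 (lat 38.8102°, lon -57.3174°): 399.0 NM
N4 (lat 48.5788°, lon -65.1777°): 281.2 NM
N2 (lat 48.4751°, lon -58.9413°): 233.6 NM
N1 (lat 43.3771°, lon -59.4413°): 112.0 NM

N3, N4, N2, N1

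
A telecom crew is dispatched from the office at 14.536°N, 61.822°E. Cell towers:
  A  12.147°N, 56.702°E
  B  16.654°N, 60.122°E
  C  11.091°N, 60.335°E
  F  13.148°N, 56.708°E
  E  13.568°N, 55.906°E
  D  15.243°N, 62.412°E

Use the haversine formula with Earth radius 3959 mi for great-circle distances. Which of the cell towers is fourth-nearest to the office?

F

Distance to each, sorted:
D: 62.8 mi
B: 185.0 mi
C: 258.3 mi
F: 356.2 mi
A: 381.7 mi
E: 402.1 mi
The fourth-nearest is F at 356.2 mi.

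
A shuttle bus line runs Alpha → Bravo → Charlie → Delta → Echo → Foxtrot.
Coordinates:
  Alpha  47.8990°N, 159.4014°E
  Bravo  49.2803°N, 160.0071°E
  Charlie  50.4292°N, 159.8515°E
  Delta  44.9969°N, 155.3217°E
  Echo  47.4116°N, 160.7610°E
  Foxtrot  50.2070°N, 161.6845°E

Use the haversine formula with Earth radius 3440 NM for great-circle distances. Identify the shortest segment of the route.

Bravo–Charlie

Leg distances:
Alpha→Bravo: 86.3 NM
Bravo→Charlie: 69.2 NM
Charlie→Delta: 373.8 NM
Delta→Echo: 268.4 NM
Echo→Foxtrot: 171.8 NM
The shortest leg is Bravo–Charlie at 69.2 NM.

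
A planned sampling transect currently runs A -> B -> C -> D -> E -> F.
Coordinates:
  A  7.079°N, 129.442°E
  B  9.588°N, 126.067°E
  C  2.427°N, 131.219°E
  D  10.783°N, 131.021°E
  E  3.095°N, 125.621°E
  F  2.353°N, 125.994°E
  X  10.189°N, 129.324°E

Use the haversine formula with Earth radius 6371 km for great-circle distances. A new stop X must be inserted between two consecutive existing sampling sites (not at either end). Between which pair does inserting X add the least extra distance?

between D and E

Added distance for inserting X between each consecutive pair:
A–B: 244.6 km
B–C: 272.2 km
C–D: 155.7 km
D–E: 43.5 km
E–F: 1741.8 km
Smallest added distance is 43.5 km, inserting between D and E.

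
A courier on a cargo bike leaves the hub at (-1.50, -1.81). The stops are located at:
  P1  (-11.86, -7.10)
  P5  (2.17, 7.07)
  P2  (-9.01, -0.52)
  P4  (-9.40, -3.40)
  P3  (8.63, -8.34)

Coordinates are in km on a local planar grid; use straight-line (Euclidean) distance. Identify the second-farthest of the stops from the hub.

Distance to each, sorted:
P3: 12.1 km
P1: 11.6 km
P5: 9.6 km
P4: 8.1 km
P2: 7.6 km
The second-farthest is P1 at 11.6 km.

P1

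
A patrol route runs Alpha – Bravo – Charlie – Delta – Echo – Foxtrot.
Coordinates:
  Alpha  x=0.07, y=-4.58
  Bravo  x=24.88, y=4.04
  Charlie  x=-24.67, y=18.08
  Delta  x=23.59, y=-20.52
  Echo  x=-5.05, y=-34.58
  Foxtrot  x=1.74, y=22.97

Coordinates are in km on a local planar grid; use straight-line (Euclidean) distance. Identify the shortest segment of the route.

Leg distances:
Alpha→Bravo: 26.3 km
Bravo→Charlie: 51.5 km
Charlie→Delta: 61.8 km
Delta→Echo: 31.9 km
Echo→Foxtrot: 57.9 km
The shortest leg is Alpha–Bravo at 26.3 km.

Alpha–Bravo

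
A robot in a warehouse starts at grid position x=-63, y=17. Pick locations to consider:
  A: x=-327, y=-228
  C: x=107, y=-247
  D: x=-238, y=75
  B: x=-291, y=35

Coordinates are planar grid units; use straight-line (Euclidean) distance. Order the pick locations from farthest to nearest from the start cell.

Computing each straight-line distance from x=-63, y=17:
A x=-327, y=-228: 360.2
C x=107, y=-247: 314.0
B x=-291, y=35: 228.7
D x=-238, y=75: 184.4

A, C, B, D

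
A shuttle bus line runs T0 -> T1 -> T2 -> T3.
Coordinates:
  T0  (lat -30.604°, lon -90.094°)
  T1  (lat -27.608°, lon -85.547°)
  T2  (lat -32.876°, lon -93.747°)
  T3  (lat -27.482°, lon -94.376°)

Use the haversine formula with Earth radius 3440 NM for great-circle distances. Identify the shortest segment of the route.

T0–T1

Leg distances:
T0→T1: 298.7 NM
T1→T2: 529.7 NM
T2→T3: 325.5 NM
The shortest leg is T0–T1 at 298.7 NM.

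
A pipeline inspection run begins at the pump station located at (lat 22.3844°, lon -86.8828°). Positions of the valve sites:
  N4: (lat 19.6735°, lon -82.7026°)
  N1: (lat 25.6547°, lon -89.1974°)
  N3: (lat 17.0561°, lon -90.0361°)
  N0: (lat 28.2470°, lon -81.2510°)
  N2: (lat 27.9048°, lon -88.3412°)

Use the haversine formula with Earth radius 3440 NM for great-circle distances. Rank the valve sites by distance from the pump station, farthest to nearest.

N0, N3, N2, N4, N1

Distances from the pump station:
N0 (lat 28.2470°, lon -81.2510°): 466.0 NM
N3 (lat 17.0561°, lon -90.0361°): 366.2 NM
N2 (lat 27.9048°, lon -88.3412°): 340.8 NM
N4 (lat 19.6735°, lon -82.7026°): 285.2 NM
N1 (lat 25.6547°, lon -89.1974°): 233.8 NM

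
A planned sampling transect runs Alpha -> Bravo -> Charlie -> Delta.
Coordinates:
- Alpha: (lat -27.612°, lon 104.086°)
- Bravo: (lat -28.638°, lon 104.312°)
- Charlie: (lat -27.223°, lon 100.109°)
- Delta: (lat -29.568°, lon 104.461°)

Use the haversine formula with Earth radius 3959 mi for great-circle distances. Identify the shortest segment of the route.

Alpha–Bravo

Leg distances:
Alpha→Bravo: 72.2 mi
Bravo→Charlie: 274.6 mi
Charlie→Delta: 310.2 mi
The shortest leg is Alpha–Bravo at 72.2 mi.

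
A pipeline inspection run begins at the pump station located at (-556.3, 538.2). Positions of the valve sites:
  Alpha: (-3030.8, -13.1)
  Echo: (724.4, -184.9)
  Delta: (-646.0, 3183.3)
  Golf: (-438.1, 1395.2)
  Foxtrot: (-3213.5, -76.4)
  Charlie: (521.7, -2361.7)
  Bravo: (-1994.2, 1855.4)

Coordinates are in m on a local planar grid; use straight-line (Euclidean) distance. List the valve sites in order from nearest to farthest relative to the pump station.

Golf, Echo, Bravo, Alpha, Delta, Foxtrot, Charlie

Distance from the pump station at (-556.3, 538.2) to each:
Golf (-438.1, 1395.2): 865.1 m
Echo (724.4, -184.9): 1470.7 m
Bravo (-1994.2, 1855.4): 1950.0 m
Alpha (-3030.8, -13.1): 2535.2 m
Delta (-646.0, 3183.3): 2646.6 m
Foxtrot (-3213.5, -76.4): 2727.4 m
Charlie (521.7, -2361.7): 3093.8 m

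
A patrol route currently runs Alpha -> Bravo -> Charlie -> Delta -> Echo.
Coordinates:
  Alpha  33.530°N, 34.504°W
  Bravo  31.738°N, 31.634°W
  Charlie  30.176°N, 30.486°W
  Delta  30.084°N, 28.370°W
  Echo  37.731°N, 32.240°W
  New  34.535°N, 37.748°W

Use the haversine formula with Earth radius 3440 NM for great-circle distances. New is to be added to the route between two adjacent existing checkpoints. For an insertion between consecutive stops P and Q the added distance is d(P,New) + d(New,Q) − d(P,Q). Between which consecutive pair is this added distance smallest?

Added distance for inserting New between each consecutive pair:
Alpha–Bravo: 341.8 NM
Bravo–Charlie: 690.9 NM
Charlie–Delta: 887.0 NM
Delta–Echo: 376.3 NM
Smallest added distance is 341.8 NM, inserting between Alpha and Bravo.

between Alpha and Bravo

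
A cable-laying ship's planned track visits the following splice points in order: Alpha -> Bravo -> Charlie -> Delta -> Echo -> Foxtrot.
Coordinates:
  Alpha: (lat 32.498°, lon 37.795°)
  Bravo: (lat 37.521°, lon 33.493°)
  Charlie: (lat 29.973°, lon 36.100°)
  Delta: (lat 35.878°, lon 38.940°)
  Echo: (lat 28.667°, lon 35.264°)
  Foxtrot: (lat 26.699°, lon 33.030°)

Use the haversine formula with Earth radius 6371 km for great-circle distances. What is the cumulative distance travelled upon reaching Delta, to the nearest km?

2263 km

Leg distances:
Alpha→Bravo: 682.1 km  (cumulative 682.1 km)
Bravo→Charlie: 873.1 km  (cumulative 1555.2 km)
Charlie→Delta: 708.0 km  (cumulative 2263.2 km)
Cumulative distance at Delta ≈ 2263 km.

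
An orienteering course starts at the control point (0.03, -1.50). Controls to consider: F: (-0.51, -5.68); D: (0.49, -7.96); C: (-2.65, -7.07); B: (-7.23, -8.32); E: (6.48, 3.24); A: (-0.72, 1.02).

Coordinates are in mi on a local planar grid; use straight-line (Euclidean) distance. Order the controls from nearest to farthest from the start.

A, F, C, D, E, B

Distances from the start:
A (-0.72, 1.02): 2.6 mi
F (-0.51, -5.68): 4.2 mi
C (-2.65, -7.07): 6.2 mi
D (0.49, -7.96): 6.5 mi
E (6.48, 3.24): 8.0 mi
B (-7.23, -8.32): 10.0 mi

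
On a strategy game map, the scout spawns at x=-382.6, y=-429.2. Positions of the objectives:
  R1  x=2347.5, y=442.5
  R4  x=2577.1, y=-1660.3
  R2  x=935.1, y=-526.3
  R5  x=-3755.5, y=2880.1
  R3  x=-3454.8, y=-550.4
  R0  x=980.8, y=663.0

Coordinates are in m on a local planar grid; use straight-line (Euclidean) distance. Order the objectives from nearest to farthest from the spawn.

R2, R0, R1, R3, R4, R5

Distance from the spawn at x=-382.6, y=-429.2 to each:
R2 x=935.1, y=-526.3: 1321.3 m
R0 x=980.8, y=663.0: 1746.9 m
R1 x=2347.5, y=442.5: 2865.9 m
R3 x=-3454.8, y=-550.4: 3074.6 m
R4 x=2577.1, y=-1660.3: 3205.5 m
R5 x=-3755.5, y=2880.1: 4725.2 m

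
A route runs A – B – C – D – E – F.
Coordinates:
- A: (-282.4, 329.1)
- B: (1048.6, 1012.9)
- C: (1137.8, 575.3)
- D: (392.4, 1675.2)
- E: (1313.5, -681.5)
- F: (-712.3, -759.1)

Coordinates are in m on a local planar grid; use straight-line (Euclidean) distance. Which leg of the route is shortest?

Leg distances:
A→B: 1496.4 m
B→C: 446.6 m
C→D: 1328.7 m
D→E: 2530.3 m
E→F: 2027.3 m
The shortest leg is B–C at 446.6 m.

B–C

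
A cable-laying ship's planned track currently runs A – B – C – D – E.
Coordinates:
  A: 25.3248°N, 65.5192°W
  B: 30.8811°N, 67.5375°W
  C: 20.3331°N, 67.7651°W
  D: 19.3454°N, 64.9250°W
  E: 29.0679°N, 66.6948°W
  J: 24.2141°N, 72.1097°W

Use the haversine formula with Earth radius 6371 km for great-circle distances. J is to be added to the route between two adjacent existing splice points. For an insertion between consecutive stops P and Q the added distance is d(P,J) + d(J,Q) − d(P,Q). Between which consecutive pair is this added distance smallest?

Added distance for inserting J between each consecutive pair:
A–B: 895.3 km
B–C: 315.5 km
C–D: 1222.6 km
D–E: 584.2 km
Smallest added distance is 315.5 km, inserting between B and C.

between B and C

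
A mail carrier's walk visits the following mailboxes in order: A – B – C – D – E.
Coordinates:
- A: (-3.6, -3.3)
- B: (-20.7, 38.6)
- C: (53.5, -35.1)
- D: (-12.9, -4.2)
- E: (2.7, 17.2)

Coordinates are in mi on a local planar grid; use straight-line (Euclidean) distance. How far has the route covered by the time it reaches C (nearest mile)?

150 mi

Leg distances:
A→B: 45.3 mi  (cumulative 45.3 mi)
B→C: 104.6 mi  (cumulative 149.8 mi)
Cumulative distance at C ≈ 150 mi.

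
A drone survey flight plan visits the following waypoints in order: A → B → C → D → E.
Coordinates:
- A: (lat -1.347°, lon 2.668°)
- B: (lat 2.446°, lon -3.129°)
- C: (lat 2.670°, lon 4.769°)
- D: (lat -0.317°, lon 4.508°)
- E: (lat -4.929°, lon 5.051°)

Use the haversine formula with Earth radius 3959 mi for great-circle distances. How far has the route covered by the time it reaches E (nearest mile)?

1552 mi

Leg distances:
A→B: 478.6 mi  (cumulative 478.6 mi)
B→C: 545.4 mi  (cumulative 1024.0 mi)
C→D: 207.2 mi  (cumulative 1231.2 mi)
D→E: 320.9 mi  (cumulative 1552.1 mi)
Cumulative distance at E ≈ 1552 mi.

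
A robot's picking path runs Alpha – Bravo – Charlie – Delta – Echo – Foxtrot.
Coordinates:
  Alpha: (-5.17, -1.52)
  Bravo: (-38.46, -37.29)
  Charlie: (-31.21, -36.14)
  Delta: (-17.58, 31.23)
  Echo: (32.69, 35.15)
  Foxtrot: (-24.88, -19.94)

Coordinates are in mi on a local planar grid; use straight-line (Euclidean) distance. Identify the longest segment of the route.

Echo–Foxtrot

Leg distances:
Alpha→Bravo: 48.9 mi
Bravo→Charlie: 7.3 mi
Charlie→Delta: 68.7 mi
Delta→Echo: 50.4 mi
Echo→Foxtrot: 79.7 mi
The longest leg is Echo–Foxtrot at 79.7 mi.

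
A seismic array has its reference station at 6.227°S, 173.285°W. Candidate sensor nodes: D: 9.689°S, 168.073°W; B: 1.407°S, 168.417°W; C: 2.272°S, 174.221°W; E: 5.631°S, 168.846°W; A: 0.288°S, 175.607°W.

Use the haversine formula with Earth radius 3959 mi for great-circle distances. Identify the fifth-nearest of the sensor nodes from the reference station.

Distance to each, sorted:
C: 280.8 mi
E: 307.8 mi
D: 429.4 mi
A: 440.5 mi
B: 472.8 mi
The fifth-nearest is B at 472.8 mi.

B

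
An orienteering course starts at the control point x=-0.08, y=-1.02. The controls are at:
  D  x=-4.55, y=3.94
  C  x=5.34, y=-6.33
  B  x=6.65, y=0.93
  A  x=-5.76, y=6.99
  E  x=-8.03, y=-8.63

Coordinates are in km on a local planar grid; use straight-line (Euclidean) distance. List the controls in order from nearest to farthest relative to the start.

D, B, C, A, E

Computing each straight-line distance from x=-0.08, y=-1.02:
D x=-4.55, y=3.94: 6.7 km
B x=6.65, y=0.93: 7.0 km
C x=5.34, y=-6.33: 7.6 km
A x=-5.76, y=6.99: 9.8 km
E x=-8.03, y=-8.63: 11.0 km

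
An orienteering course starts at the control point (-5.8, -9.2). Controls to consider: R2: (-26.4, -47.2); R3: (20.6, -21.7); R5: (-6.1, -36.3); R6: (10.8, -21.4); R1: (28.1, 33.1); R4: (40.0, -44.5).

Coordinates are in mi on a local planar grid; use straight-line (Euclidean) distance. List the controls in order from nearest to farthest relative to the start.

Distance from the start at (-5.8, -9.2) to each:
R6 (10.8, -21.4): 20.6 mi
R5 (-6.1, -36.3): 27.1 mi
R3 (20.6, -21.7): 29.2 mi
R2 (-26.4, -47.2): 43.2 mi
R1 (28.1, 33.1): 54.2 mi
R4 (40.0, -44.5): 57.8 mi

R6, R5, R3, R2, R1, R4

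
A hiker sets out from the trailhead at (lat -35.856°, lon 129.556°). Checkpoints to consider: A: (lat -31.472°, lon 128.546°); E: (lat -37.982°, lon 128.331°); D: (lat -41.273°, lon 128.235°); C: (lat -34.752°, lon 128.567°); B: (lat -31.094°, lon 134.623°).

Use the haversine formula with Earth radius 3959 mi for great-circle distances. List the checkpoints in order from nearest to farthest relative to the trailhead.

Computing each great-circle distance from (lat -35.856°, lon 129.556°):
C (lat -34.752°, lon 128.567°): 94.5 mi
E (lat -37.982°, lon 128.331°): 161.7 mi
A (lat -31.472°, lon 128.546°): 308.4 mi
D (lat -41.273°, lon 128.235°): 381.0 mi
B (lat -31.094°, lon 134.623°): 439.8 mi

C, E, A, D, B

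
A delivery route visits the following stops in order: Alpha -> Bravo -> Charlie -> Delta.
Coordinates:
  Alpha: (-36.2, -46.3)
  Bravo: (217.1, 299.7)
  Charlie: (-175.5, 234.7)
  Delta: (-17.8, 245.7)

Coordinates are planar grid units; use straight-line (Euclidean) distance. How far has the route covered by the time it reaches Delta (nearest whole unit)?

985

Leg distances:
Alpha→Bravo: 428.8  (cumulative 428.8)
Bravo→Charlie: 397.9  (cumulative 826.8)
Charlie→Delta: 158.1  (cumulative 984.8)
Cumulative distance at Delta ≈ 985.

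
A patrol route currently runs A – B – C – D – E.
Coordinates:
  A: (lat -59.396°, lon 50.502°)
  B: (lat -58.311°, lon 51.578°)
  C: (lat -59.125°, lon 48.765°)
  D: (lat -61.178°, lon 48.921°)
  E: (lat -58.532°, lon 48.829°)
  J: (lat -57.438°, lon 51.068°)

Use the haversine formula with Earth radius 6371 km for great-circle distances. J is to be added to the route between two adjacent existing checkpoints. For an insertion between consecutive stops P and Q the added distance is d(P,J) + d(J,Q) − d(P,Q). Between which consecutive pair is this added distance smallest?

between B and C

Added distance for inserting J between each consecutive pair:
A–B: 186.3 km
B–C: 146.6 km
C–D: 435.7 km
D–E: 318.5 km
Smallest added distance is 146.6 km, inserting between B and C.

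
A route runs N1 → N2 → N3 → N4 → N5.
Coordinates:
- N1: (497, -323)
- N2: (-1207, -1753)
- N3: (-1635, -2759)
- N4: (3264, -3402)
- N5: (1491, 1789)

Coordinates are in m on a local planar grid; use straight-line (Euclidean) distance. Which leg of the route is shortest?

N2–N3

Leg distances:
N1→N2: 2224.5 m
N2→N3: 1093.3 m
N3→N4: 4941.0 m
N4→N5: 5485.4 m
The shortest leg is N2–N3 at 1093.3 m.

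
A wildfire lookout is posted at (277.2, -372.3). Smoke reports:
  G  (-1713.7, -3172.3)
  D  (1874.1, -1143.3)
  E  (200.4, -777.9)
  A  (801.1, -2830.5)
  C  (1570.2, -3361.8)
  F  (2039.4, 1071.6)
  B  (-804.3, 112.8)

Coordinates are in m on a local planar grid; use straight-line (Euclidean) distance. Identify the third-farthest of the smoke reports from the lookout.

Distances from the lookout ((277.2, -372.3)):
G: 3435.6 m
C: 3257.1 m
A: 2513.4 m
F: 2278.2 m
D: 1773.3 m
B: 1185.3 m
E: 412.8 m
The third-farthest is A at 2513.4 m.

A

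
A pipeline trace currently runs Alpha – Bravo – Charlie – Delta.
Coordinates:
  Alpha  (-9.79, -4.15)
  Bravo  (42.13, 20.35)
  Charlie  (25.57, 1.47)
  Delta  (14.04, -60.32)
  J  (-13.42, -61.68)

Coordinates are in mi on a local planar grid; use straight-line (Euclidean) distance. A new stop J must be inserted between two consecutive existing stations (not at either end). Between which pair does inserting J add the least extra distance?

between Charlie and Delta

Added distance for inserting J between each consecutive pair:
Alpha–Bravo: 99.3 mi
Bravo–Charlie: 148.2 mi
Charlie–Delta: 38.9 mi
Smallest added distance is 38.9 mi, inserting between Charlie and Delta.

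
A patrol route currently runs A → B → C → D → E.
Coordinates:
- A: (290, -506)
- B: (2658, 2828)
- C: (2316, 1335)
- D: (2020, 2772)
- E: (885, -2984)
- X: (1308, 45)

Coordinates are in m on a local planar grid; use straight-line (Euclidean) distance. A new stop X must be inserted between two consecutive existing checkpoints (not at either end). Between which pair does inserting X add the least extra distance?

between D and E

Added distance for inserting X between each consecutive pair:
A–B: 161.3 m
B–C: 3198.6 m
C–D: 2988.4 m
D–E: 10.0 m
Smallest added distance is 10.0 m, inserting between D and E.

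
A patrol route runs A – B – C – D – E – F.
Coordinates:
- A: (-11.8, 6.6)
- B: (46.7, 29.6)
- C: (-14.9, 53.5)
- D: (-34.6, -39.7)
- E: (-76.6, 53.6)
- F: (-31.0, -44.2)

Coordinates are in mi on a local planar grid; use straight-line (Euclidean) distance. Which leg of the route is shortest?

Leg distances:
A→B: 62.9 mi
B→C: 66.1 mi
C→D: 95.3 mi
D→E: 102.3 mi
E→F: 107.9 mi
The shortest leg is A–B at 62.9 mi.

A–B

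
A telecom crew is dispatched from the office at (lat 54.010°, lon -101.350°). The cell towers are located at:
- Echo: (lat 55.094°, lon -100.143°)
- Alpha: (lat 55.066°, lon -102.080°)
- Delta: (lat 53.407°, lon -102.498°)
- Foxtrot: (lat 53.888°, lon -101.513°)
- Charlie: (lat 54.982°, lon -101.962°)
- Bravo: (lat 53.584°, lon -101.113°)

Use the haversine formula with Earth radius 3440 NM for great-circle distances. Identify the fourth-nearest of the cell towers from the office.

Distance to each, sorted:
Foxtrot: 9.3 NM
Bravo: 26.9 NM
Delta: 54.5 NM
Charlie: 62.1 NM
Alpha: 68.3 NM
Echo: 77.5 NM
The fourth-nearest is Charlie at 62.1 NM.

Charlie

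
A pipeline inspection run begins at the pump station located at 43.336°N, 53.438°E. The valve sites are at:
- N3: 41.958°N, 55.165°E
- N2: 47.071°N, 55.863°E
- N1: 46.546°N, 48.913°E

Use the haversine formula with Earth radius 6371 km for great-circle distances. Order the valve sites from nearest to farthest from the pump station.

Computing each great-circle distance from 43.336°N, 53.438°E:
N3 41.958°N, 55.165°E: 208.4 km
N2 47.071°N, 55.863°E: 456.6 km
N1 46.546°N, 48.913°E: 504.1 km

N3, N2, N1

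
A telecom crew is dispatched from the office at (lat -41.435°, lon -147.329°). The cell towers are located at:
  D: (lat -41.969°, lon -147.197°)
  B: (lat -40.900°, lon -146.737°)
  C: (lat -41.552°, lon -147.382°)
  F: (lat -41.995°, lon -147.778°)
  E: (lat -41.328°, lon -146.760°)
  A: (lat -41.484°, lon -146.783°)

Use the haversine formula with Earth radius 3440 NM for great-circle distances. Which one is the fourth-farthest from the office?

E

Distances from the office ((lat -41.435°, lon -147.329°)):
B: 41.8 NM
F: 39.2 NM
D: 32.6 NM
E: 26.4 NM
A: 24.7 NM
C: 7.4 NM
The fourth-farthest is E at 26.4 NM.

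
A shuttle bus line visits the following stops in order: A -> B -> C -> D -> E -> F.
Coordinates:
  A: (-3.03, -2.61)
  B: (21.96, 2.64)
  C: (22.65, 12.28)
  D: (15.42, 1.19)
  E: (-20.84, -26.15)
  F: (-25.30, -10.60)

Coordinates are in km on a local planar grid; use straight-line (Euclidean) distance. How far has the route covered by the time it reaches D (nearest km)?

48 km

Leg distances:
A→B: 25.5 km  (cumulative 25.5 km)
B→C: 9.7 km  (cumulative 35.2 km)
C→D: 13.2 km  (cumulative 48.4 km)
Cumulative distance at D ≈ 48 km.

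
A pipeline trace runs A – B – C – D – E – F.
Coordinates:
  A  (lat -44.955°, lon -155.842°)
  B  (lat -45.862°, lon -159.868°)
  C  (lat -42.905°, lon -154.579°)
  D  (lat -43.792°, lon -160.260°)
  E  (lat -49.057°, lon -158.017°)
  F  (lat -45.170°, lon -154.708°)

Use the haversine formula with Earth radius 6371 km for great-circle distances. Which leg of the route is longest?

Leg distances:
A→B: 330.0 km
B→C: 533.4 km
C→D: 469.7 km
D→E: 610.1 km
E→F: 499.4 km
The longest leg is D–E at 610.1 km.

D–E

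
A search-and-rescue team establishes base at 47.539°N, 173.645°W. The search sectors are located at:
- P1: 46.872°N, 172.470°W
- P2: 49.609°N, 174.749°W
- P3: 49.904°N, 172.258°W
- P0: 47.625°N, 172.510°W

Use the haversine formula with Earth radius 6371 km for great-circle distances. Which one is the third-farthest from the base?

P1

Distance to each, sorted:
P3: 282.0 km
P2: 244.1 km
P1: 115.7 km
P0: 85.7 km
The third-farthest is P1 at 115.7 km.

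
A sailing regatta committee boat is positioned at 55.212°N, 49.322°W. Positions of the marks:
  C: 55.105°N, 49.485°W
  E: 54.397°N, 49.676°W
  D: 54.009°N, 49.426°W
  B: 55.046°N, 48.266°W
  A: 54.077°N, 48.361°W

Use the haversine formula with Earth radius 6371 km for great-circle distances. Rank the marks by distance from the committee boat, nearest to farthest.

C, B, E, D, A

Distances from the committee boat:
C 55.105°N, 49.485°W: 15.8 km
B 55.046°N, 48.266°W: 69.6 km
E 54.397°N, 49.676°W: 93.4 km
D 54.009°N, 49.426°W: 133.9 km
A 54.077°N, 48.361°W: 140.5 km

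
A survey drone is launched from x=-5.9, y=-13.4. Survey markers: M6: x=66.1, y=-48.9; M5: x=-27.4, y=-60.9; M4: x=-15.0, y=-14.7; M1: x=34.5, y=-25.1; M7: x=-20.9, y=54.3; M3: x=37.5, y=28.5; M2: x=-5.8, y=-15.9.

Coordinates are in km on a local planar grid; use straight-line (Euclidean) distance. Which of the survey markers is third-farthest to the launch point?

Distances from the launch point (x=-5.9, y=-13.4):
M6: 80.3 km
M7: 69.3 km
M3: 60.3 km
M5: 52.1 km
M1: 42.1 km
M4: 9.2 km
M2: 2.5 km
The third-farthest is M3 at 60.3 km.

M3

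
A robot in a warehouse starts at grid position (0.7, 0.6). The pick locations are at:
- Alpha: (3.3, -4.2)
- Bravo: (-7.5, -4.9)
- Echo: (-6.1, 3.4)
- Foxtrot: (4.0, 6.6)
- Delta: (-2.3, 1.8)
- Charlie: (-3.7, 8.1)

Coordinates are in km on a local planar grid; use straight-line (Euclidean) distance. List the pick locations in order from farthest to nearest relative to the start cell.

Bravo, Charlie, Echo, Foxtrot, Alpha, Delta

Computing each straight-line distance from (0.7, 0.6):
Bravo (-7.5, -4.9): 9.9 km
Charlie (-3.7, 8.1): 8.7 km
Echo (-6.1, 3.4): 7.4 km
Foxtrot (4.0, 6.6): 6.8 km
Alpha (3.3, -4.2): 5.5 km
Delta (-2.3, 1.8): 3.2 km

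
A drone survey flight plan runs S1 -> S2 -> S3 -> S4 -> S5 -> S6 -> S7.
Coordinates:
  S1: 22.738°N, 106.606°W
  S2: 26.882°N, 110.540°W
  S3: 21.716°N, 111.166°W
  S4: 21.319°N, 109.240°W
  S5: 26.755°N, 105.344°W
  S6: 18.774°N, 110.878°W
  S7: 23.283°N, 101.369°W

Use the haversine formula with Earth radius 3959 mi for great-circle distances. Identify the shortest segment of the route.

Leg distances:
S1→S2: 377.9 mi
S2→S3: 359.1 mi
S3→S4: 126.8 mi
S4→S5: 448.8 mi
S5→S6: 654.3 mi
S6→S7: 687.6 mi
The shortest leg is S3–S4 at 126.8 mi.

S3–S4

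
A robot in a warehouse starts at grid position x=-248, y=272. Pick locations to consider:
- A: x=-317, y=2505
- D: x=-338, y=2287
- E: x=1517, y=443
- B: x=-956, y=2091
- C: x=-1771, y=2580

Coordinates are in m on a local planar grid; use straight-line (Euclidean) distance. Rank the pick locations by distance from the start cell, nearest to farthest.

E, B, D, A, C

Computing each straight-line distance from x=-248, y=272:
E x=1517, y=443: 1773.3 m
B x=-956, y=2091: 1951.9 m
D x=-338, y=2287: 2017.0 m
A x=-317, y=2505: 2234.1 m
C x=-1771, y=2580: 2765.2 m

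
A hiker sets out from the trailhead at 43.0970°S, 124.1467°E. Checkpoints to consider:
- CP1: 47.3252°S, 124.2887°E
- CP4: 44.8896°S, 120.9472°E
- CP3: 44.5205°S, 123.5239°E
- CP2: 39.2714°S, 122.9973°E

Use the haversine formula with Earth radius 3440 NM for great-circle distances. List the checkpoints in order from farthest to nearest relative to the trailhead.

CP1, CP2, CP4, CP3

Computing each great-circle distance from 43.0970°S, 124.1467°E:
CP1 47.3252°S, 124.2887°E: 253.9 NM
CP2 39.2714°S, 122.9973°E: 235.5 NM
CP4 44.8896°S, 120.9472°E: 175.1 NM
CP3 44.5205°S, 123.5239°E: 89.6 NM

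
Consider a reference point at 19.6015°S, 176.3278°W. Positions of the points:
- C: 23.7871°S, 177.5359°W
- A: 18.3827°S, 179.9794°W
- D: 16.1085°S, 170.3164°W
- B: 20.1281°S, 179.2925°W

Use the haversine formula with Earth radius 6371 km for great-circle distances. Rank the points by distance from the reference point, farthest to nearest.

Distance from the reference point at 19.6015°S, 176.3278°W to each:
D 16.1085°S, 170.3164°W: 745.3 km
C 23.7871°S, 177.5359°W: 481.9 km
A 18.3827°S, 179.9794°W: 407.1 km
B 20.1281°S, 179.2925°W: 315.5 km

D, C, A, B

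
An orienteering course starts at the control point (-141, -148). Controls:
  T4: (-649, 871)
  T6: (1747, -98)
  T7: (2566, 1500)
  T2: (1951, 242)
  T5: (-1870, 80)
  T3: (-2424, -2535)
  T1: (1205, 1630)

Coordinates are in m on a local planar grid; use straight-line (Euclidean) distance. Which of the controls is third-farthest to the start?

Distance to each, sorted:
T3: 3303.0 m
T7: 3169.2 m
T1: 2230.0 m
T2: 2128.0 m
T6: 1888.7 m
T5: 1744.0 m
T4: 1138.6 m
The third-farthest is T1 at 2230.0 m.

T1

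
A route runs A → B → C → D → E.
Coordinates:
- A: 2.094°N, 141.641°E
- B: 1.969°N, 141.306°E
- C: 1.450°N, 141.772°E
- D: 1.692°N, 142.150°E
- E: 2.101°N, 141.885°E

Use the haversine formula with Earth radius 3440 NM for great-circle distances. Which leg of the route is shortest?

Leg distances:
A→B: 21.5 NM
B→C: 41.9 NM
C→D: 26.9 NM
D→E: 29.3 NM
The shortest leg is A–B at 21.5 NM.

A–B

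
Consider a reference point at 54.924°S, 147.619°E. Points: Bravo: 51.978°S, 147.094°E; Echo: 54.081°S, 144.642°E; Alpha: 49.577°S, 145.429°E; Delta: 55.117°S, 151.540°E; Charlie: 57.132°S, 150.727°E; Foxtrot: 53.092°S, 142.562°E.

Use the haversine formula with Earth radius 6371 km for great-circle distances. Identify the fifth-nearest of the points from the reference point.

Foxtrot

Distance to each, sorted:
Echo: 213.8 km
Delta: 250.8 km
Charlie: 312.3 km
Bravo: 329.4 km
Foxtrot: 388.1 km
Alpha: 612.9 km
The fifth-nearest is Foxtrot at 388.1 km.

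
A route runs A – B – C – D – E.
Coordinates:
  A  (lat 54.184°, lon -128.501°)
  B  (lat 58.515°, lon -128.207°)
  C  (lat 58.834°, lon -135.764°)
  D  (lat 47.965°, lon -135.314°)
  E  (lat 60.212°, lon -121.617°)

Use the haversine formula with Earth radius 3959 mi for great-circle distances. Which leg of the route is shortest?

B–C

Leg distances:
A→B: 299.5 mi
B→C: 272.2 mi
C→D: 751.2 mi
D→E: 1007.7 mi
The shortest leg is B–C at 272.2 mi.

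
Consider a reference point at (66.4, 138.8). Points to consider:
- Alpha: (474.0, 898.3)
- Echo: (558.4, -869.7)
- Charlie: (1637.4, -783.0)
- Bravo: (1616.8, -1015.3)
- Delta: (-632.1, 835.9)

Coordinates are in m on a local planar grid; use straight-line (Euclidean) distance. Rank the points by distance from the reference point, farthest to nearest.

Bravo, Charlie, Echo, Delta, Alpha

Distance from the reference point at (66.4, 138.8) to each:
Bravo (1616.8, -1015.3): 1932.8 m
Charlie (1637.4, -783.0): 1821.5 m
Echo (558.4, -869.7): 1122.1 m
Delta (-632.1, 835.9): 986.8 m
Alpha (474.0, 898.3): 862.0 m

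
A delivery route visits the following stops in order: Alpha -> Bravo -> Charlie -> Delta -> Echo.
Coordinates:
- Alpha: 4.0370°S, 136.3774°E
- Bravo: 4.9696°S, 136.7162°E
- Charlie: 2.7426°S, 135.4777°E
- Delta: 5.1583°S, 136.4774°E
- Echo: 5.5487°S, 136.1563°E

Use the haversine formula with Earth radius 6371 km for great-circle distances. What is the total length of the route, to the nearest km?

740 km

Leg distances:
Alpha→Bravo: 110.3 km  (cumulative 110.3 km)
Bravo→Charlie: 283.2 km  (cumulative 393.5 km)
Charlie→Delta: 290.6 km  (cumulative 684.1 km)
Delta→Echo: 56.1 km  (cumulative 740.2 km)
Total route length ≈ 740 km.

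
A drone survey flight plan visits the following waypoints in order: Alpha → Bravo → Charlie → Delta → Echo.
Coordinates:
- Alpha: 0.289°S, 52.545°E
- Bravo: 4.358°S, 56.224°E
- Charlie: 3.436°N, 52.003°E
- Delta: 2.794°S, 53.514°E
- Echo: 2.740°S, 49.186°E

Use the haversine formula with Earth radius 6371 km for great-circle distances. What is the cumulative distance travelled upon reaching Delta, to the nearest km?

2308 km

Leg distances:
Alpha→Bravo: 609.7 km  (cumulative 609.7 km)
Bravo→Charlie: 985.4 km  (cumulative 1595.1 km)
Charlie→Delta: 712.8 km  (cumulative 2307.9 km)
Cumulative distance at Delta ≈ 2308 km.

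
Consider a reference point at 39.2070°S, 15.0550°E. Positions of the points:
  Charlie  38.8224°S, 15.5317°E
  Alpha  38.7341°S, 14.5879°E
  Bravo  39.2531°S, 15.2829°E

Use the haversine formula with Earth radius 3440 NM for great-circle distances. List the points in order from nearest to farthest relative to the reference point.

Distances from the reference point:
Bravo 39.2531°S, 15.2829°E: 11.0 NM
Charlie 38.8224°S, 15.5317°E: 32.1 NM
Alpha 38.7341°S, 14.5879°E: 35.8 NM

Bravo, Charlie, Alpha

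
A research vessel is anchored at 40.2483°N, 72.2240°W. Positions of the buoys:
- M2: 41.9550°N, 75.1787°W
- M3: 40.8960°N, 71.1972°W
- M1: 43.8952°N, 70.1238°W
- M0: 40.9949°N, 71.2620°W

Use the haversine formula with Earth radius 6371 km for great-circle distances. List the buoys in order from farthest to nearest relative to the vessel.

M1, M2, M0, M3

Distance from the vessel at 40.2483°N, 72.2240°W to each:
M1 43.8952°N, 70.1238°W: 441.0 km
M2 41.9550°N, 75.1787°W: 311.9 km
M0 40.9949°N, 71.2620°W: 116.1 km
M3 40.8960°N, 71.1972°W: 112.7 km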